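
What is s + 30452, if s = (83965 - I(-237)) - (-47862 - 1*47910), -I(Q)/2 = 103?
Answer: 210395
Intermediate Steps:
I(Q) = -206 (I(Q) = -2*103 = -206)
s = 179943 (s = (83965 - 1*(-206)) - (-47862 - 1*47910) = (83965 + 206) - (-47862 - 47910) = 84171 - 1*(-95772) = 84171 + 95772 = 179943)
s + 30452 = 179943 + 30452 = 210395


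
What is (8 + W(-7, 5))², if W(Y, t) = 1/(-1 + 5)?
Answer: 1089/16 ≈ 68.063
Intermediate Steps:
W(Y, t) = ¼ (W(Y, t) = 1/4 = ¼)
(8 + W(-7, 5))² = (8 + ¼)² = (33/4)² = 1089/16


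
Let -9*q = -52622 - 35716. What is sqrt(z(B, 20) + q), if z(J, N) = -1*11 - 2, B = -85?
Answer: sqrt(88221)/3 ≈ 99.007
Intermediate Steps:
z(J, N) = -13 (z(J, N) = -11 - 2 = -13)
q = 29446/3 (q = -(-52622 - 35716)/9 = -1/9*(-88338) = 29446/3 ≈ 9815.3)
sqrt(z(B, 20) + q) = sqrt(-13 + 29446/3) = sqrt(29407/3) = sqrt(88221)/3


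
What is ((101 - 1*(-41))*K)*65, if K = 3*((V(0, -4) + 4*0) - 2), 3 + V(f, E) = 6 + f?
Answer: 27690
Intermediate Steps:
V(f, E) = 3 + f (V(f, E) = -3 + (6 + f) = 3 + f)
K = 3 (K = 3*(((3 + 0) + 4*0) - 2) = 3*((3 + 0) - 2) = 3*(3 - 2) = 3*1 = 3)
((101 - 1*(-41))*K)*65 = ((101 - 1*(-41))*3)*65 = ((101 + 41)*3)*65 = (142*3)*65 = 426*65 = 27690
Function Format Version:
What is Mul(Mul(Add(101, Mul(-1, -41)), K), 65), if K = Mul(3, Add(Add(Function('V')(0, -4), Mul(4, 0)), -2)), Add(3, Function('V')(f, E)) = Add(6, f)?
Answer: 27690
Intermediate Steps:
Function('V')(f, E) = Add(3, f) (Function('V')(f, E) = Add(-3, Add(6, f)) = Add(3, f))
K = 3 (K = Mul(3, Add(Add(Add(3, 0), Mul(4, 0)), -2)) = Mul(3, Add(Add(3, 0), -2)) = Mul(3, Add(3, -2)) = Mul(3, 1) = 3)
Mul(Mul(Add(101, Mul(-1, -41)), K), 65) = Mul(Mul(Add(101, Mul(-1, -41)), 3), 65) = Mul(Mul(Add(101, 41), 3), 65) = Mul(Mul(142, 3), 65) = Mul(426, 65) = 27690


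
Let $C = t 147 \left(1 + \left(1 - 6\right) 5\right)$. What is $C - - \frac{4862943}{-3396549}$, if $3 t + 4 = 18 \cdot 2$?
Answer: $- \frac{42607931637}{1132183} \approx -37633.0$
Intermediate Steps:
$t = \frac{32}{3}$ ($t = - \frac{4}{3} + \frac{18 \cdot 2}{3} = - \frac{4}{3} + \frac{1}{3} \cdot 36 = - \frac{4}{3} + 12 = \frac{32}{3} \approx 10.667$)
$C = -37632$ ($C = \frac{32}{3} \cdot 147 \left(1 + \left(1 - 6\right) 5\right) = 1568 \left(1 + \left(1 - 6\right) 5\right) = 1568 \left(1 - 25\right) = 1568 \left(-24\right) = -37632$)
$C - - \frac{4862943}{-3396549} = -37632 - - \frac{4862943}{-3396549} = -37632 - \left(-4862943\right) \left(- \frac{1}{3396549}\right) = -37632 - \frac{1620981}{1132183} = - \frac{42607931637}{1132183}$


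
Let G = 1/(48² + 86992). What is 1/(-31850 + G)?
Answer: -89296/2844077599 ≈ -3.1397e-5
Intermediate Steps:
G = 1/89296 (G = 1/(2304 + 86992) = 1/89296 ≈ 1.1199e-5)
1/(-31850 + G) = 1/(-31850 + 1/89296) = 1/(-2844077599/89296) = -89296/2844077599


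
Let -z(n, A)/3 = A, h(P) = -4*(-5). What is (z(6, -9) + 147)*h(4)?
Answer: 3480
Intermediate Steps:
h(P) = 20
z(n, A) = -3*A
(z(6, -9) + 147)*h(4) = (-3*(-9) + 147)*20 = (27 + 147)*20 = 174*20 = 3480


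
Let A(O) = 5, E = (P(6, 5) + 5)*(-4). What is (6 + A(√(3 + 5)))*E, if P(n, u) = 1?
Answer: -264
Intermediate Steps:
E = -24 (E = (1 + 5)*(-4) = 6*(-4) = -24)
(6 + A(√(3 + 5)))*E = (6 + 5)*(-24) = 11*(-24) = -264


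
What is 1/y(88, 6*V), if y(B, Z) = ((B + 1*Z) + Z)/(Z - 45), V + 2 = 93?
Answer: 501/1180 ≈ 0.42458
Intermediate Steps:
V = 91 (V = -2 + 93 = 91)
y(B, Z) = (B + 2*Z)/(-45 + Z) (y(B, Z) = ((B + Z) + Z)/(-45 + Z) = (B + 2*Z)/(-45 + Z))
1/y(88, 6*V) = 1/((88 + 2*(6*91))/(-45 + 6*91)) = 1/((88 + 2*546)/(-45 + 546)) = 1/((88 + 1092)/501) = 1/((1/501)*1180) = 1/(1180/501) = 501/1180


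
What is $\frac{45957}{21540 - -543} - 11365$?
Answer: $- \frac{83642446}{7361} \approx -11363.0$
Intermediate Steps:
$\frac{45957}{21540 - -543} - 11365 = \frac{45957}{21540 + 543} - 11365 = \frac{45957}{22083} - 11365 = 45957 \cdot \frac{1}{22083} - 11365 = \frac{15319}{7361} - 11365 = - \frac{83642446}{7361}$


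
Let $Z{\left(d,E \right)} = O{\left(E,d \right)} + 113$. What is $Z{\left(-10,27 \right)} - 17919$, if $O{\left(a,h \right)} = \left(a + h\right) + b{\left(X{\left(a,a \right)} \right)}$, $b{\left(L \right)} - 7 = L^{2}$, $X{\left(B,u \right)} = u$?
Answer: $-17053$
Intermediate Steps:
$b{\left(L \right)} = 7 + L^{2}$
$O{\left(a,h \right)} = 7 + a + h + a^{2}$ ($O{\left(a,h \right)} = \left(a + h\right) + \left(7 + a^{2}\right) = 7 + a + h + a^{2}$)
$Z{\left(d,E \right)} = 120 + E + d + E^{2}$ ($Z{\left(d,E \right)} = \left(7 + E + d + E^{2}\right) + 113 = 120 + E + d + E^{2}$)
$Z{\left(-10,27 \right)} - 17919 = \left(120 + 27 - 10 + 27^{2}\right) - 17919 = \left(120 + 27 - 10 + 729\right) - 17919 = 866 - 17919 = -17053$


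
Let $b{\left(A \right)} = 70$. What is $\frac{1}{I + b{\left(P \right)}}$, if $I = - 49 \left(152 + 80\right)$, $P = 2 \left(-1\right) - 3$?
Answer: $- \frac{1}{11298} \approx -8.8511 \cdot 10^{-5}$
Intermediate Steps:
$P = -5$ ($P = -2 - 3 = -5$)
$I = -11368$ ($I = \left(-49\right) 232 = -11368$)
$\frac{1}{I + b{\left(P \right)}} = \frac{1}{-11368 + 70} = \frac{1}{-11298} = - \frac{1}{11298}$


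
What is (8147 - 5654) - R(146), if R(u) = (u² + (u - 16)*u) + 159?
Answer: -37962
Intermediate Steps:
R(u) = 159 + u² + u*(-16 + u) (R(u) = (u² + (-16 + u)*u) + 159 = (u² + u*(-16 + u)) + 159 = 159 + u² + u*(-16 + u))
(8147 - 5654) - R(146) = (8147 - 5654) - (159 - 16*146 + 2*146²) = 2493 - (159 - 2336 + 2*21316) = 2493 - (159 - 2336 + 42632) = 2493 - 1*40455 = 2493 - 40455 = -37962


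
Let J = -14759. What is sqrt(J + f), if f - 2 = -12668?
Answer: 5*I*sqrt(1097) ≈ 165.6*I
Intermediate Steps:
f = -12666 (f = 2 - 12668 = -12666)
sqrt(J + f) = sqrt(-14759 - 12666) = sqrt(-27425) = 5*I*sqrt(1097)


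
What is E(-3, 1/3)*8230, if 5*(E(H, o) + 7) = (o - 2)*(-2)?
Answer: -156370/3 ≈ -52123.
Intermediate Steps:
E(H, o) = -31/5 - 2*o/5 (E(H, o) = -7 + ((o - 2)*(-2))/5 = -7 + ((-2 + o)*(-2))/5 = -7 + (4 - 2*o)/5 = -7 + (4/5 - 2*o/5) = -31/5 - 2*o/5)
E(-3, 1/3)*8230 = (-31/5 - 2/5/3)*8230 = (-31/5 - 2/5*1/3)*8230 = (-31/5 - 2/15)*8230 = -19/3*8230 = -156370/3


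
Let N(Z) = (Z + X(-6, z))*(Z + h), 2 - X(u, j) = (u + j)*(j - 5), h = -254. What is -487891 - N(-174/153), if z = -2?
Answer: -1305594235/2601 ≈ -5.0196e+5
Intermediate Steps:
X(u, j) = 2 - (-5 + j)*(j + u) (X(u, j) = 2 - (u + j)*(j - 5) = 2 - (j + u)*(-5 + j) = 2 - (-5 + j)*(j + u))
N(Z) = (-254 + Z)*(-54 + Z) (N(Z) = (Z + (2 - 1*(-2)² + 5*(-2) + 5*(-6) - 1*(-2)*(-6)))*(Z - 254) = (Z + (2 - 1*4 - 10 - 30 - 12))*(-254 + Z) = (Z + (2 - 4 - 10 - 30 - 12))*(-254 + Z) = (Z - 54)*(-254 + Z) = (-54 + Z)*(-254 + Z) = (-254 + Z)*(-54 + Z))
-487891 - N(-174/153) = -487891 - (13716 + (-174/153)² - (-53592)/153) = -487891 - (13716 + (-174*1/153)² - (-53592)/153) = -487891 - (13716 + (-58/51)² - 308*(-58/51)) = -487891 - (13716 + 3364/2601 + 17864/51) = -487891 - 1*36589744/2601 = -487891 - 36589744/2601 = -1305594235/2601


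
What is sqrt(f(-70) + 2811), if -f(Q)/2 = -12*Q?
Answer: sqrt(1131) ≈ 33.630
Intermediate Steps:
f(Q) = 24*Q (f(Q) = -(-24)*Q = 24*Q)
sqrt(f(-70) + 2811) = sqrt(24*(-70) + 2811) = sqrt(-1680 + 2811) = sqrt(1131)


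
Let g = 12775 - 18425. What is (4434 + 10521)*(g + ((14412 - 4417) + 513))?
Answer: 72651390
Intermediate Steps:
g = -5650
(4434 + 10521)*(g + ((14412 - 4417) + 513)) = (4434 + 10521)*(-5650 + ((14412 - 4417) + 513)) = 14955*(-5650 + (9995 + 513)) = 14955*(-5650 + 10508) = 14955*4858 = 72651390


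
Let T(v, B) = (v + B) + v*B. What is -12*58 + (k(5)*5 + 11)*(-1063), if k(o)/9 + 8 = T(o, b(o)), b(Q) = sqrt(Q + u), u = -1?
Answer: -442904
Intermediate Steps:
b(Q) = sqrt(-1 + Q) (b(Q) = sqrt(Q - 1) = sqrt(-1 + Q))
T(v, B) = B + v + B*v (T(v, B) = (B + v) + B*v = B + v + B*v)
k(o) = -72 + 9*o + 9*sqrt(-1 + o) + 9*o*sqrt(-1 + o) (k(o) = -72 + 9*(sqrt(-1 + o) + o + sqrt(-1 + o)*o) = -72 + 9*(sqrt(-1 + o) + o + o*sqrt(-1 + o)) = -72 + 9*(o + sqrt(-1 + o) + o*sqrt(-1 + o)) = -72 + (9*o + 9*sqrt(-1 + o) + 9*o*sqrt(-1 + o)) = -72 + 9*o + 9*sqrt(-1 + o) + 9*o*sqrt(-1 + o))
-12*58 + (k(5)*5 + 11)*(-1063) = -12*58 + ((-72 + 9*5 + 9*sqrt(-1 + 5) + 9*5*sqrt(-1 + 5))*5 + 11)*(-1063) = -696 + ((-72 + 45 + 9*sqrt(4) + 9*5*sqrt(4))*5 + 11)*(-1063) = -696 + ((-72 + 45 + 9*2 + 9*5*2)*5 + 11)*(-1063) = -696 + ((-72 + 45 + 18 + 90)*5 + 11)*(-1063) = -696 + (81*5 + 11)*(-1063) = -696 + (405 + 11)*(-1063) = -696 + 416*(-1063) = -696 - 442208 = -442904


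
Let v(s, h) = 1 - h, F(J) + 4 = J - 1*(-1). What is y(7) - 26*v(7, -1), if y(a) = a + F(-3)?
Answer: -51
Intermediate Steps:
F(J) = -3 + J (F(J) = -4 + (J - 1*(-1)) = -4 + (J + 1) = -4 + (1 + J) = -3 + J)
y(a) = -6 + a (y(a) = a + (-3 - 3) = a - 6 = -6 + a)
y(7) - 26*v(7, -1) = (-6 + 7) - 26*(1 - 1*(-1)) = 1 - 26*(1 + 1) = 1 - 26*2 = 1 - 52 = -51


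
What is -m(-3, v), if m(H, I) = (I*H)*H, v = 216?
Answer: -1944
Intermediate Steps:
m(H, I) = I*H² (m(H, I) = (H*I)*H = I*H²)
-m(-3, v) = -216*(-3)² = -216*9 = -1*1944 = -1944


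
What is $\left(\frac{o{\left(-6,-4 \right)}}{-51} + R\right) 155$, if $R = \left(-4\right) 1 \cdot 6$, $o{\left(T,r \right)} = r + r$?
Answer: $- \frac{188480}{51} \approx -3695.7$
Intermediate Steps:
$o{\left(T,r \right)} = 2 r$
$R = -24$ ($R = \left(-4\right) 6 = -24$)
$\left(\frac{o{\left(-6,-4 \right)}}{-51} + R\right) 155 = \left(\frac{2 \left(-4\right)}{-51} - 24\right) 155 = \left(\left(-8\right) \left(- \frac{1}{51}\right) - 24\right) 155 = \left(\frac{8}{51} - 24\right) 155 = \left(- \frac{1216}{51}\right) 155 = - \frac{188480}{51}$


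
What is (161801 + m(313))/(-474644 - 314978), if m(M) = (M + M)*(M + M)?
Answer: -553677/789622 ≈ -0.70119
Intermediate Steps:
m(M) = 4*M**2 (m(M) = (2*M)*(2*M) = 4*M**2)
(161801 + m(313))/(-474644 - 314978) = (161801 + 4*313**2)/(-474644 - 314978) = (161801 + 4*97969)/(-789622) = (161801 + 391876)*(-1/789622) = 553677*(-1/789622) = -553677/789622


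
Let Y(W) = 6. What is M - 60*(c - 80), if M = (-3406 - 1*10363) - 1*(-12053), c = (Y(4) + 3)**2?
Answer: -1776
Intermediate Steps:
c = 81 (c = (6 + 3)**2 = 9**2 = 81)
M = -1716 (M = (-3406 - 10363) + 12053 = -13769 + 12053 = -1716)
M - 60*(c - 80) = -1716 - 60*(81 - 80) = -1716 - 60 = -1776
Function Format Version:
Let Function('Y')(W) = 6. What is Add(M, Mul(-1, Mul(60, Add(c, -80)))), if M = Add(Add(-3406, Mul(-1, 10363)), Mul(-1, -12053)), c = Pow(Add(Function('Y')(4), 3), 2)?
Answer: -1776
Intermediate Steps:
c = 81 (c = Pow(Add(6, 3), 2) = Pow(9, 2) = 81)
M = -1716 (M = Add(Add(-3406, -10363), 12053) = Add(-13769, 12053) = -1716)
Add(M, Mul(-1, Mul(60, Add(c, -80)))) = Add(-1716, Mul(-1, Mul(60, Add(81, -80)))) = Add(-1716, Mul(-1, Mul(60, 1))) = Add(-1716, Mul(-1, 60)) = Add(-1716, -60) = -1776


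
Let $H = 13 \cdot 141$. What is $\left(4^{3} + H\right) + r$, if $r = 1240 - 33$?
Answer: $3104$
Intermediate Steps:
$H = 1833$
$r = 1207$
$\left(4^{3} + H\right) + r = \left(4^{3} + 1833\right) + 1207 = \left(64 + 1833\right) + 1207 = 1897 + 1207 = 3104$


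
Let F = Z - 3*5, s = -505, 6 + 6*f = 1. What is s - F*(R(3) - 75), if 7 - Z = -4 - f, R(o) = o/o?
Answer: -2588/3 ≈ -862.67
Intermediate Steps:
f = -5/6 (f = -1 + (1/6)*1 = -1 + 1/6 = -5/6 ≈ -0.83333)
R(o) = 1
Z = 61/6 (Z = 7 - (-4 - 1*(-5/6)) = 7 - (-4 + 5/6) = 7 - 1*(-19/6) = 7 + 19/6 = 61/6 ≈ 10.167)
F = -29/6 (F = 61/6 - 3*5 = 61/6 - 15 = -29/6 ≈ -4.8333)
s - F*(R(3) - 75) = -505 - (-29)*(1 - 75)/6 = -505 - (-29)*(-74)/6 = -505 - 1*1073/3 = -505 - 1073/3 = -2588/3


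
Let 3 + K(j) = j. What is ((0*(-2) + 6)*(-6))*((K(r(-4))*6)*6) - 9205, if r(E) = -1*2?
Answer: -2725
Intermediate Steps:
r(E) = -2
K(j) = -3 + j
((0*(-2) + 6)*(-6))*((K(r(-4))*6)*6) - 9205 = ((0*(-2) + 6)*(-6))*(((-3 - 2)*6)*6) - 9205 = ((0 + 6)*(-6))*(-5*6*6) - 9205 = (6*(-6))*(-30*6) - 9205 = -36*(-180) - 9205 = 6480 - 9205 = -2725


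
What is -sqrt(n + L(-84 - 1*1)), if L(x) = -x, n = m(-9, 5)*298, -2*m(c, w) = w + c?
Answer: -sqrt(681) ≈ -26.096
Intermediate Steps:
m(c, w) = -c/2 - w/2 (m(c, w) = -(w + c)/2 = -(c + w)/2 = -c/2 - w/2)
n = 596 (n = (-1/2*(-9) - 1/2*5)*298 = (9/2 - 5/2)*298 = 2*298 = 596)
-sqrt(n + L(-84 - 1*1)) = -sqrt(596 - (-84 - 1*1)) = -sqrt(596 - (-84 - 1)) = -sqrt(596 - 1*(-85)) = -sqrt(596 + 85) = -sqrt(681)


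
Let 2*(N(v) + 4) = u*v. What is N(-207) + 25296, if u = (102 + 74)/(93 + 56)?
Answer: 3750292/149 ≈ 25170.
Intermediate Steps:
u = 176/149 ≈ 1.1812
N(v) = -4 + 88*v/149 (N(v) = -4 + (176*v/149)/2 = -4 + 88*v/149)
N(-207) + 25296 = (-4 + (88/149)*(-207)) + 25296 = (-4 - 18216/149) + 25296 = -18812/149 + 25296 = 3750292/149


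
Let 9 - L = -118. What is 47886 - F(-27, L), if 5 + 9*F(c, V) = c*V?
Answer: 434408/9 ≈ 48268.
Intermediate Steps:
L = 127 (L = 9 - 1*(-118) = 9 + 118 = 127)
F(c, V) = -5/9 + V*c/9 (F(c, V) = -5/9 + (c*V)/9 = -5/9 + (V*c)/9 = -5/9 + V*c/9)
47886 - F(-27, L) = 47886 - (-5/9 + (⅑)*127*(-27)) = 47886 - (-5/9 - 381) = 47886 - 1*(-3434/9) = 47886 + 3434/9 = 434408/9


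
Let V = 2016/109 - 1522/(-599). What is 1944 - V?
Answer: 125552222/65291 ≈ 1923.0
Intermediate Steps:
V = 1373482/65291 (V = 2016*(1/109) - 1522*(-1/599) = 2016/109 + 1522/599 = 1373482/65291 ≈ 21.036)
1944 - V = 1944 - 1*1373482/65291 = 1944 - 1373482/65291 = 125552222/65291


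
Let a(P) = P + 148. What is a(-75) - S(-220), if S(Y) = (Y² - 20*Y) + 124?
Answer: -52851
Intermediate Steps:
a(P) = 148 + P
S(Y) = 124 + Y² - 20*Y
a(-75) - S(-220) = (148 - 75) - (124 + (-220)² - 20*(-220)) = 73 - (124 + 48400 + 4400) = 73 - 1*52924 = 73 - 52924 = -52851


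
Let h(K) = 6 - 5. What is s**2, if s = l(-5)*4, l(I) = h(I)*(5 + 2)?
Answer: 784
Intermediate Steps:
h(K) = 1
l(I) = 7 (l(I) = 1*(5 + 2) = 1*7 = 7)
s = 28 (s = 7*4 = 28)
s**2 = 28**2 = 784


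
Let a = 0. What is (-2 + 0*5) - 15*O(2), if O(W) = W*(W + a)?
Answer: -62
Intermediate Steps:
O(W) = W**2 (O(W) = W*(W + 0) = W*W = W**2)
(-2 + 0*5) - 15*O(2) = (-2 + 0*5) - 15*2**2 = (-2 + 0) - 15*4 = -2 - 60 = -62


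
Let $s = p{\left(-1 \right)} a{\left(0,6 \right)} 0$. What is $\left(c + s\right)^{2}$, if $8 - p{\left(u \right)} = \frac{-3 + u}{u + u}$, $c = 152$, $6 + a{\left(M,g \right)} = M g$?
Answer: $23104$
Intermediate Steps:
$a{\left(M,g \right)} = -6 + M g$
$p{\left(u \right)} = 8 - \frac{-3 + u}{2 u}$ ($p{\left(u \right)} = 8 - \frac{-3 + u}{u + u} = 8 - \frac{-3 + u}{2 u}$)
$s = 0$ ($s = \frac{3 \left(1 + 5 \left(-1\right)\right)}{2 \left(-1\right)} \left(-6 + 0 \cdot 6\right) 0 = \frac{3}{2} \left(-1\right) \left(1 - 5\right) \left(-6 + 0\right) 0 = \frac{3}{2} \left(-1\right) \left(-4\right) \left(-6\right) 0 = 6 \left(-6\right) 0 = \left(-36\right) 0 = 0$)
$\left(c + s\right)^{2} = \left(152 + 0\right)^{2} = 152^{2} = 23104$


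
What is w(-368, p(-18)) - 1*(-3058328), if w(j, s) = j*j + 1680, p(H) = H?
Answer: 3195432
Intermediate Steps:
w(j, s) = 1680 + j² (w(j, s) = j² + 1680 = 1680 + j²)
w(-368, p(-18)) - 1*(-3058328) = (1680 + (-368)²) - 1*(-3058328) = (1680 + 135424) + 3058328 = 137104 + 3058328 = 3195432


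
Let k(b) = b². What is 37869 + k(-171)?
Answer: 67110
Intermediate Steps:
37869 + k(-171) = 37869 + (-171)² = 37869 + 29241 = 67110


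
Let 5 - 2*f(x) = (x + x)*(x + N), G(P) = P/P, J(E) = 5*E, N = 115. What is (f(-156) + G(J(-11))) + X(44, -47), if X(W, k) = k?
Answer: -12879/2 ≈ -6439.5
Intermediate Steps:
G(P) = 1
f(x) = 5/2 - x*(115 + x) (f(x) = 5/2 - (x + x)*(x + 115)/2 = 5/2 - 2*x*(115 + x)/2 = 5/2 - x*(115 + x))
(f(-156) + G(J(-11))) + X(44, -47) = ((5/2 - 1*(-156)² - 115*(-156)) + 1) - 47 = ((5/2 - 1*24336 + 17940) + 1) - 47 = ((5/2 - 24336 + 17940) + 1) - 47 = (-12787/2 + 1) - 47 = -12785/2 - 47 = -12879/2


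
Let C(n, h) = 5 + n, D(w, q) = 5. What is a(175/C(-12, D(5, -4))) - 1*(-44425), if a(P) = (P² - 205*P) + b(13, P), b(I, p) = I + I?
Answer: 50201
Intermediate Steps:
b(I, p) = 2*I
a(P) = 26 + P² - 205*P (a(P) = (P² - 205*P) + 2*13 = (P² - 205*P) + 26 = 26 + P² - 205*P)
a(175/C(-12, D(5, -4))) - 1*(-44425) = (26 + (175/(5 - 12))² - 35875/(5 - 12)) - 1*(-44425) = (26 + (175/(-7))² - 35875/(-7)) + 44425 = (26 + (175*(-⅐))² - 35875*(-1)/7) + 44425 = (26 + (-25)² - 205*(-25)) + 44425 = (26 + 625 + 5125) + 44425 = 5776 + 44425 = 50201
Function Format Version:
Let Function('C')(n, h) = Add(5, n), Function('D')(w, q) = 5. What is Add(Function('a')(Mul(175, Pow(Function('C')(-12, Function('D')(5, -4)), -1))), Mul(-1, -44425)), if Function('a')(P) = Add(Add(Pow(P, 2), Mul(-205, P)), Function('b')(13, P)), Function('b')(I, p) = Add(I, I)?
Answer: 50201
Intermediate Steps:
Function('b')(I, p) = Mul(2, I)
Function('a')(P) = Add(26, Pow(P, 2), Mul(-205, P)) (Function('a')(P) = Add(Add(Pow(P, 2), Mul(-205, P)), Mul(2, 13)) = Add(Add(Pow(P, 2), Mul(-205, P)), 26) = Add(26, Pow(P, 2), Mul(-205, P)))
Add(Function('a')(Mul(175, Pow(Function('C')(-12, Function('D')(5, -4)), -1))), Mul(-1, -44425)) = Add(Add(26, Pow(Mul(175, Pow(Add(5, -12), -1)), 2), Mul(-205, Mul(175, Pow(Add(5, -12), -1)))), Mul(-1, -44425)) = Add(Add(26, Pow(Mul(175, Pow(-7, -1)), 2), Mul(-205, Mul(175, Pow(-7, -1)))), 44425) = Add(Add(26, Pow(Mul(175, Rational(-1, 7)), 2), Mul(-205, Mul(175, Rational(-1, 7)))), 44425) = Add(Add(26, Pow(-25, 2), Mul(-205, -25)), 44425) = Add(Add(26, 625, 5125), 44425) = Add(5776, 44425) = 50201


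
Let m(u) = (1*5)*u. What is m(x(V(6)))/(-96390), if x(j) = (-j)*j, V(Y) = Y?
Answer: 2/1071 ≈ 0.0018674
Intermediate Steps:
x(j) = -j²
m(u) = 5*u
m(x(V(6)))/(-96390) = (5*(-1*6²))/(-96390) = (5*(-1*36))*(-1/96390) = (5*(-36))*(-1/96390) = -180*(-1/96390) = 2/1071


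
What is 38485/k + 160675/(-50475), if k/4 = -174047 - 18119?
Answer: -5017904743/1551932616 ≈ -3.2333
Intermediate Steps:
k = -768664 (k = 4*(-174047 - 18119) = 4*(-192166) = -768664)
38485/k + 160675/(-50475) = 38485/(-768664) + 160675/(-50475) = 38485*(-1/768664) + 160675*(-1/50475) = -38485/768664 - 6427/2019 = -5017904743/1551932616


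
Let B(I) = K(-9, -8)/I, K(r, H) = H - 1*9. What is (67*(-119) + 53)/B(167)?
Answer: 1322640/17 ≈ 77802.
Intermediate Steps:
K(r, H) = -9 + H (K(r, H) = H - 9 = -9 + H)
B(I) = -17/I (B(I) = (-9 - 8)/I = -17/I)
(67*(-119) + 53)/B(167) = (67*(-119) + 53)/((-17/167)) = (-7973 + 53)/((-17*1/167)) = -7920/(-17/167) = -7920*(-167/17) = 1322640/17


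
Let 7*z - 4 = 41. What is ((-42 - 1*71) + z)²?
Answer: 556516/49 ≈ 11357.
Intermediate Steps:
z = 45/7 (z = 4/7 + (⅐)*41 = 4/7 + 41/7 = 45/7 ≈ 6.4286)
((-42 - 1*71) + z)² = ((-42 - 1*71) + 45/7)² = ((-42 - 71) + 45/7)² = (-113 + 45/7)² = (-746/7)² = 556516/49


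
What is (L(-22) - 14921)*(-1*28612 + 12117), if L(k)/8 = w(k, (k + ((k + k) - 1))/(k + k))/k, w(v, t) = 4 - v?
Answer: 2709056325/11 ≈ 2.4628e+8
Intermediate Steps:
L(k) = 8*(4 - k)/k (L(k) = 8*((4 - k)/k) = 8*(4 - k)/k)
(L(-22) - 14921)*(-1*28612 + 12117) = ((-8 + 32/(-22)) - 14921)*(-1*28612 + 12117) = ((-8 + 32*(-1/22)) - 14921)*(-28612 + 12117) = ((-8 - 16/11) - 14921)*(-16495) = (-104/11 - 14921)*(-16495) = -164235/11*(-16495) = 2709056325/11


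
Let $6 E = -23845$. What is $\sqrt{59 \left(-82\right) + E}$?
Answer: $\frac{i \sqrt{317238}}{6} \approx 93.873 i$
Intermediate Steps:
$E = - \frac{23845}{6}$ ($E = \frac{1}{6} \left(-23845\right) = - \frac{23845}{6} \approx -3974.2$)
$\sqrt{59 \left(-82\right) + E} = \sqrt{59 \left(-82\right) - \frac{23845}{6}} = \sqrt{-4838 - \frac{23845}{6}} = \sqrt{- \frac{52873}{6}} = \frac{i \sqrt{317238}}{6}$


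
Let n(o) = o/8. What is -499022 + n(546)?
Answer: -1995815/4 ≈ -4.9895e+5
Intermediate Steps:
n(o) = o/8 (n(o) = o*(⅛) = o/8)
-499022 + n(546) = -499022 + (⅛)*546 = -499022 + 273/4 = -1995815/4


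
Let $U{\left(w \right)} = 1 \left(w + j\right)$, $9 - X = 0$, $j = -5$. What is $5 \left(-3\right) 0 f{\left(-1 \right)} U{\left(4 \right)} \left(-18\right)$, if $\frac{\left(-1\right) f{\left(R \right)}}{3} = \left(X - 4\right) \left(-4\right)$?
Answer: $0$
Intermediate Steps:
$X = 9$ ($X = 9 - 0 = 9 + 0 = 9$)
$U{\left(w \right)} = -5 + w$ ($U{\left(w \right)} = 1 \left(w - 5\right) = 1 \left(-5 + w\right) = -5 + w$)
$f{\left(R \right)} = 60$ ($f{\left(R \right)} = - 3 \left(9 - 4\right) \left(-4\right) = - 3 \cdot 5 \left(-4\right) = \left(-3\right) \left(-20\right) = 60$)
$5 \left(-3\right) 0 f{\left(-1 \right)} U{\left(4 \right)} \left(-18\right) = 5 \left(-3\right) 0 \cdot 60 \left(-5 + 4\right) \left(-18\right) = - 15 \cdot 0 \left(-1\right) \left(-18\right) = \left(-15\right) 0 \left(-18\right) = 0 \left(-18\right) = 0$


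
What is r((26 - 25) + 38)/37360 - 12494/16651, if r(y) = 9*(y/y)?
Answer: -466625981/622081360 ≈ -0.75010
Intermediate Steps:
r(y) = 9 (r(y) = 9*1 = 9)
r((26 - 25) + 38)/37360 - 12494/16651 = 9/37360 - 12494/16651 = -466625981/622081360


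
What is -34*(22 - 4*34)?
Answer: 3876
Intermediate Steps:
-34*(22 - 4*34) = -34*(22 - 136) = -34*(-114) = 3876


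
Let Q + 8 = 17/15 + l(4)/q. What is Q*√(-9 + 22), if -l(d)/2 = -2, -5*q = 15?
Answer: -41*√13/5 ≈ -29.566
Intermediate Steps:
q = -3 (q = -⅕*15 = -3)
l(d) = 4 (l(d) = -2*(-2) = 4)
Q = -41/5 (Q = -8 + (17/15 + 4/(-3)) = -8 + (17*(1/15) + 4*(-⅓)) = -8 + (17/15 - 4/3) = -8 - ⅕ = -41/5 ≈ -8.2000)
Q*√(-9 + 22) = -41*√(-9 + 22)/5 = -41*√13/5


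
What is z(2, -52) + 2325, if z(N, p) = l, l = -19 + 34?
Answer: 2340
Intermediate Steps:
l = 15
z(N, p) = 15
z(2, -52) + 2325 = 15 + 2325 = 2340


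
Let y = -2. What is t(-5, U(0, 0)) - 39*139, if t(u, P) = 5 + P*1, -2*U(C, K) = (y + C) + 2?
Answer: -5416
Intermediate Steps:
U(C, K) = -C/2 (U(C, K) = -((-2 + C) + 2)/2 = -C/2)
t(u, P) = 5 + P
t(-5, U(0, 0)) - 39*139 = (5 - ½*0) - 39*139 = (5 + 0) - 5421 = 5 - 5421 = -5416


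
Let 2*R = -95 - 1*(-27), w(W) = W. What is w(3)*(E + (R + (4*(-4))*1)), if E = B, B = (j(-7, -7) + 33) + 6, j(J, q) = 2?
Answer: -27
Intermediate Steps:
R = -34 (R = (-95 - 1*(-27))/2 = (-95 + 27)/2 = (½)*(-68) = -34)
B = 41 (B = (2 + 33) + 6 = 35 + 6 = 41)
E = 41
w(3)*(E + (R + (4*(-4))*1)) = 3*(41 + (-34 + (4*(-4))*1)) = 3*(41 + (-34 - 16*1)) = 3*(41 + (-34 - 16)) = 3*(41 - 50) = 3*(-9) = -27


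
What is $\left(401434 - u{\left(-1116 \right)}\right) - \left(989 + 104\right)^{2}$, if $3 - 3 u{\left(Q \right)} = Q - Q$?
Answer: $-793216$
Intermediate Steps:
$u{\left(Q \right)} = 1$ ($u{\left(Q \right)} = 1 - \frac{Q - Q}{3} = 1 - 0 = 1 + 0 = 1$)
$\left(401434 - u{\left(-1116 \right)}\right) - \left(989 + 104\right)^{2} = \left(401434 - 1\right) - \left(989 + 104\right)^{2} = \left(401434 - 1\right) - 1093^{2} = 401433 - 1194649 = -793216$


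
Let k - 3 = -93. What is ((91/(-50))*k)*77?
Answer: 63063/5 ≈ 12613.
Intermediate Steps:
k = -90 (k = 3 - 93 = -90)
((91/(-50))*k)*77 = ((91/(-50))*(-90))*77 = ((91*(-1/50))*(-90))*77 = -91/50*(-90)*77 = (819/5)*77 = 63063/5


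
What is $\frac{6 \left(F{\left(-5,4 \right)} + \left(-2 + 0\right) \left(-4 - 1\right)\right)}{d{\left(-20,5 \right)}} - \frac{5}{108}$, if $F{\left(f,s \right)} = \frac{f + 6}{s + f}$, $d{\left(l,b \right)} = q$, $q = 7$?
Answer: $\frac{5797}{756} \approx 7.668$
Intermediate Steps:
$d{\left(l,b \right)} = 7$
$F{\left(f,s \right)} = \frac{6 + f}{f + s}$
$\frac{6 \left(F{\left(-5,4 \right)} + \left(-2 + 0\right) \left(-4 - 1\right)\right)}{d{\left(-20,5 \right)}} - \frac{5}{108} = \frac{6 \left(\frac{6 - 5}{-5 + 4} + \left(-2 + 0\right) \left(-4 - 1\right)\right)}{7} - \frac{5}{108} = 6 \left(\frac{1}{-1} \cdot 1 - -10\right) \frac{1}{7} - \frac{5}{108} = 6 \left(\left(-1\right) 1 + 10\right) \frac{1}{7} - \frac{5}{108} = 6 \left(-1 + 10\right) \frac{1}{7} - \frac{5}{108} = 6 \cdot 9 \cdot \frac{1}{7} - \frac{5}{108} = 54 \cdot \frac{1}{7} - \frac{5}{108} = \frac{54}{7} - \frac{5}{108} = \frac{5797}{756}$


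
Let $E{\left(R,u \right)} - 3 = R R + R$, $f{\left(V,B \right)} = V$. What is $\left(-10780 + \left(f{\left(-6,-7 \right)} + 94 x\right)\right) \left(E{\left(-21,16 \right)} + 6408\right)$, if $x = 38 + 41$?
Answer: $-22952160$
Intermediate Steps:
$E{\left(R,u \right)} = 3 + R + R^{2}$ ($E{\left(R,u \right)} = 3 + \left(R R + R\right) = 3 + \left(R^{2} + R\right) = 3 + \left(R + R^{2}\right) = 3 + R + R^{2}$)
$x = 79$
$\left(-10780 + \left(f{\left(-6,-7 \right)} + 94 x\right)\right) \left(E{\left(-21,16 \right)} + 6408\right) = \left(-10780 + \left(-6 + 94 \cdot 79\right)\right) \left(\left(3 - 21 + \left(-21\right)^{2}\right) + 6408\right) = \left(-10780 + \left(-6 + 7426\right)\right) \left(\left(3 - 21 + 441\right) + 6408\right) = \left(-10780 + 7420\right) \left(423 + 6408\right) = \left(-3360\right) 6831 = -22952160$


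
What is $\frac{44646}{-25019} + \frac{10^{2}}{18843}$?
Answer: $- \frac{838762678}{471433017} \approx -1.7792$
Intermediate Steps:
$\frac{44646}{-25019} + \frac{10^{2}}{18843} = 44646 \left(- \frac{1}{25019}\right) + 100 \cdot \frac{1}{18843} = - \frac{44646}{25019} + \frac{100}{18843} = - \frac{838762678}{471433017}$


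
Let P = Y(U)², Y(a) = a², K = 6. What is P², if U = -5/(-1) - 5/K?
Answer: 152587890625/1679616 ≈ 90847.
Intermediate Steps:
U = 25/6 (U = -5/(-1) - 5/6 = -5*(-1) - 5*⅙ = 5 - ⅚ = 25/6 ≈ 4.1667)
P = 390625/1296 (P = ((25/6)²)² = (625/36)² = 390625/1296 ≈ 301.41)
P² = (390625/1296)² = 152587890625/1679616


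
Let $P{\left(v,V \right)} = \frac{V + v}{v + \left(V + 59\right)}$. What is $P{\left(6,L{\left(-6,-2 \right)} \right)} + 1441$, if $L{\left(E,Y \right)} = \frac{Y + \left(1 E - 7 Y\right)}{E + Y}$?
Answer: $\frac{370358}{257} \approx 1441.1$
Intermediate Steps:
$L{\left(E,Y \right)} = \frac{E - 6 Y}{E + Y}$ ($L{\left(E,Y \right)} = \frac{Y + \left(E - 7 Y\right)}{E + Y} = \frac{E - 6 Y}{E + Y}$)
$P{\left(v,V \right)} = \frac{V + v}{59 + V + v}$ ($P{\left(v,V \right)} = \frac{V + v}{v + \left(59 + V\right)} = \frac{V + v}{59 + V + v}$)
$P{\left(6,L{\left(-6,-2 \right)} \right)} + 1441 = \frac{\frac{-6 - -12}{-6 - 2} + 6}{59 + \frac{-6 - -12}{-6 - 2} + 6} + 1441 = \frac{\frac{-6 + 12}{-8} + 6}{59 + \frac{-6 + 12}{-8} + 6} + 1441 = \frac{\left(- \frac{1}{8}\right) 6 + 6}{59 - \frac{3}{4} + 6} + 1441 = \frac{- \frac{3}{4} + 6}{59 - \frac{3}{4} + 6} + 1441 = \frac{1}{\frac{257}{4}} \cdot \frac{21}{4} + 1441 = \frac{4}{257} \cdot \frac{21}{4} + 1441 = \frac{21}{257} + 1441 = \frac{370358}{257}$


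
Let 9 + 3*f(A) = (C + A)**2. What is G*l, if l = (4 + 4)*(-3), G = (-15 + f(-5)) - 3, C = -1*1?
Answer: 216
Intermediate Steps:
C = -1
f(A) = -3 + (-1 + A)**2/3
G = -9 (G = (-15 + (-3 + (-1 - 5)**2/3)) - 3 = (-15 + (-3 + (1/3)*(-6)**2)) - 3 = (-15 + (-3 + (1/3)*36)) - 3 = (-15 + (-3 + 12)) - 3 = (-15 + 9) - 3 = -6 - 3 = -9)
l = -24 (l = 8*(-3) = -24)
G*l = -9*(-24) = 216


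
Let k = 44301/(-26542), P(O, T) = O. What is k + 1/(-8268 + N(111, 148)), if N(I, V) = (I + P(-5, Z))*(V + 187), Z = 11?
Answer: -301705325/180764291 ≈ -1.6691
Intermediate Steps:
N(I, V) = (-5 + I)*(187 + V) (N(I, V) = (I - 5)*(V + 187) = (-5 + I)*(187 + V))
k = -44301/26542 (k = 44301*(-1/26542) = -44301/26542 ≈ -1.6691)
k + 1/(-8268 + N(111, 148)) = -44301/26542 + 1/(-8268 + (-935 - 5*148 + 187*111 + 111*148)) = -44301/26542 + 1/(-8268 + (-935 - 740 + 20757 + 16428)) = -44301/26542 + 1/(-8268 + 35510) = -44301/26542 + 1/27242 = -301705325/180764291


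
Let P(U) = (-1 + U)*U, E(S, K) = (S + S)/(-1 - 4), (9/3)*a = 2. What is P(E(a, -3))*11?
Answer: 836/225 ≈ 3.7156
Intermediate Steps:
a = 2/3 (a = (1/3)*2 = 2/3 ≈ 0.66667)
E(S, K) = -2*S/5 (E(S, K) = (2*S)/(-5) = (2*S)*(-1/5) = -2*S/5)
P(U) = U*(-1 + U)
P(E(a, -3))*11 = ((-2/5*2/3)*(-1 - 2/5*2/3))*11 = -4*(-1 - 4/15)/15*11 = -4/15*(-19/15)*11 = (76/225)*11 = 836/225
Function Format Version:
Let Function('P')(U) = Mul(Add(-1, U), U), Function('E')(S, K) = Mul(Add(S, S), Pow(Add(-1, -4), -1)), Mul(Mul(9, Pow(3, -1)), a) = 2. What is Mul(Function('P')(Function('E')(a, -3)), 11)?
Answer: Rational(836, 225) ≈ 3.7156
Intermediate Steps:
a = Rational(2, 3) (a = Mul(Rational(1, 3), 2) = Rational(2, 3) ≈ 0.66667)
Function('E')(S, K) = Mul(Rational(-2, 5), S) (Function('E')(S, K) = Mul(Mul(2, S), Pow(-5, -1)) = Mul(Mul(2, S), Rational(-1, 5)) = Mul(Rational(-2, 5), S))
Function('P')(U) = Mul(U, Add(-1, U))
Mul(Function('P')(Function('E')(a, -3)), 11) = Mul(Mul(Mul(Rational(-2, 5), Rational(2, 3)), Add(-1, Mul(Rational(-2, 5), Rational(2, 3)))), 11) = Mul(Mul(Rational(-4, 15), Add(-1, Rational(-4, 15))), 11) = Mul(Mul(Rational(-4, 15), Rational(-19, 15)), 11) = Mul(Rational(76, 225), 11) = Rational(836, 225)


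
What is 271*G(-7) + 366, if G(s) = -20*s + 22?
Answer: 44268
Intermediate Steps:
G(s) = 22 - 20*s
271*G(-7) + 366 = 271*(22 - 20*(-7)) + 366 = 271*(22 + 140) + 366 = 271*162 + 366 = 43902 + 366 = 44268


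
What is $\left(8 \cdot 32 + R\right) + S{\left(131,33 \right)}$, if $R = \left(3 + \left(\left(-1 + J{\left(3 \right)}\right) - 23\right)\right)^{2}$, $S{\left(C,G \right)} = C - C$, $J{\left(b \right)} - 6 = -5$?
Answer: $656$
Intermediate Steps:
$J{\left(b \right)} = 1$ ($J{\left(b \right)} = 6 - 5 = 1$)
$S{\left(C,G \right)} = 0$
$R = 400$ ($R = \left(3 + \left(\left(-1 + 1\right) - 23\right)\right)^{2} = \left(3 + \left(0 - 23\right)\right)^{2} = \left(3 - 23\right)^{2} = \left(-20\right)^{2} = 400$)
$\left(8 \cdot 32 + R\right) + S{\left(131,33 \right)} = \left(8 \cdot 32 + 400\right) + 0 = \left(256 + 400\right) + 0 = 656 + 0 = 656$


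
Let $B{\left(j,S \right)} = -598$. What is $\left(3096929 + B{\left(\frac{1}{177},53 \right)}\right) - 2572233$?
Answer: $524098$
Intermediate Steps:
$\left(3096929 + B{\left(\frac{1}{177},53 \right)}\right) - 2572233 = \left(3096929 - 598\right) - 2572233 = 3096331 - 2572233 = 524098$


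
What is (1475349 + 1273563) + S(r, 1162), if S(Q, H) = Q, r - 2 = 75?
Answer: 2748989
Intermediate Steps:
r = 77 (r = 2 + 75 = 77)
(1475349 + 1273563) + S(r, 1162) = (1475349 + 1273563) + 77 = 2748912 + 77 = 2748989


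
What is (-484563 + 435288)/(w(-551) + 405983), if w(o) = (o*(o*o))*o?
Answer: -5475/10241552576 ≈ -5.3459e-7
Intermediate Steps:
w(o) = o⁴ (w(o) = (o*o²)*o = o³*o = o⁴)
(-484563 + 435288)/(w(-551) + 405983) = (-484563 + 435288)/((-551)⁴ + 405983) = -49275/(92173567201 + 405983) = -49275/92173973184 = -49275*1/92173973184 = -5475/10241552576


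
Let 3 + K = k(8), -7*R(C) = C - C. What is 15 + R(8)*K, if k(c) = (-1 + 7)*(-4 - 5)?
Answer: 15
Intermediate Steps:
R(C) = 0 (R(C) = -(C - C)/7 = -⅐*0 = 0)
k(c) = -54 (k(c) = 6*(-9) = -54)
K = -57 (K = -3 - 54 = -57)
15 + R(8)*K = 15 + 0*(-57) = 15 + 0 = 15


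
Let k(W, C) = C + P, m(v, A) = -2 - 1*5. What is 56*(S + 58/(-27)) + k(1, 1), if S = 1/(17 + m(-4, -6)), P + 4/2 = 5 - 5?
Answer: -15619/135 ≈ -115.70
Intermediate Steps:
P = -2 (P = -2 + (5 - 5) = -2 + 0 = -2)
m(v, A) = -7 (m(v, A) = -2 - 5 = -7)
S = 1/10 (S = 1/(17 - 7) = 1/10 ≈ 0.10000)
k(W, C) = -2 + C (k(W, C) = C - 2 = -2 + C)
56*(S + 58/(-27)) + k(1, 1) = 56*(1/10 + 58/(-27)) + (-2 + 1) = 56*(1/10 + 58*(-1/27)) - 1 = 56*(1/10 - 58/27) - 1 = 56*(-553/270) - 1 = -15484/135 - 1 = -15619/135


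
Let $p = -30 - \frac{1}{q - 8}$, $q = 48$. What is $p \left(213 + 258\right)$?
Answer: $- \frac{565671}{40} \approx -14142.0$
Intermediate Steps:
$p = - \frac{1201}{40}$ ($p = -30 - \frac{1}{48 - 8} = -30 - \frac{1}{40} = - \frac{1201}{40} \approx -30.025$)
$p \left(213 + 258\right) = - \frac{1201 \left(213 + 258\right)}{40} = \left(- \frac{1201}{40}\right) 471 = - \frac{565671}{40}$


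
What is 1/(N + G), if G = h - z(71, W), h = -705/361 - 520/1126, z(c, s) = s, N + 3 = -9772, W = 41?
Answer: -203243/1995524063 ≈ -0.00010185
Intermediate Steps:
N = -9775 (N = -3 - 9772 = -9775)
h = -490775/203243 (h = -705*1/361 - 520*1/1126 = -705/361 - 260/563 = -490775/203243 ≈ -2.4147)
G = -8823738/203243 (G = -490775/203243 - 1*41 = -490775/203243 - 41 = -8823738/203243 ≈ -43.415)
1/(N + G) = 1/(-9775 - 8823738/203243) = 1/(-1995524063/203243) = -203243/1995524063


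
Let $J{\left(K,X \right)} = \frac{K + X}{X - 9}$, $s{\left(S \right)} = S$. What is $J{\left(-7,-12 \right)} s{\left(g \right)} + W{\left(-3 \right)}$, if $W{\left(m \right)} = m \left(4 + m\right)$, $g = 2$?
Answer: $- \frac{25}{21} \approx -1.1905$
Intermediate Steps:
$J{\left(K,X \right)} = \frac{K + X}{-9 + X}$
$J{\left(-7,-12 \right)} s{\left(g \right)} + W{\left(-3 \right)} = \frac{-7 - 12}{-9 - 12} \cdot 2 - 3 \left(4 - 3\right) = \frac{1}{-21} \left(-19\right) 2 - 3 = \left(- \frac{1}{21}\right) \left(-19\right) 2 - 3 = \frac{19}{21} \cdot 2 - 3 = \frac{38}{21} - 3 = - \frac{25}{21}$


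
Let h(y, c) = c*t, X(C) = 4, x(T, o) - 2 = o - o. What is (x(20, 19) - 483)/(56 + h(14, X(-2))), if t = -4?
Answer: -481/40 ≈ -12.025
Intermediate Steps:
x(T, o) = 2 (x(T, o) = 2 + (o - o) = 2 + 0 = 2)
h(y, c) = -4*c (h(y, c) = c*(-4) = -4*c)
(x(20, 19) - 483)/(56 + h(14, X(-2))) = (2 - 483)/(56 - 4*4) = -481/(56 - 16) = -481/40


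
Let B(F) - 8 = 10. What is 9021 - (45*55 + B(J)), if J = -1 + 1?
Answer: 6528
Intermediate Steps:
J = 0
B(F) = 18 (B(F) = 8 + 10 = 18)
9021 - (45*55 + B(J)) = 9021 - (45*55 + 18) = 9021 - (2475 + 18) = 9021 - 1*2493 = 9021 - 2493 = 6528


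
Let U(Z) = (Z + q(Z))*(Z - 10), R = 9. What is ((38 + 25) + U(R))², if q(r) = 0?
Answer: 2916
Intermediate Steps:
U(Z) = Z*(-10 + Z) (U(Z) = (Z + 0)*(Z - 10) = Z*(-10 + Z))
((38 + 25) + U(R))² = ((38 + 25) + 9*(-10 + 9))² = (63 + 9*(-1))² = (63 - 9)² = 54² = 2916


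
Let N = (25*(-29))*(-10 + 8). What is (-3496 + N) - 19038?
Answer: -21084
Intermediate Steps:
N = 1450 (N = -725*(-2) = 1450)
(-3496 + N) - 19038 = (-3496 + 1450) - 19038 = -2046 - 19038 = -21084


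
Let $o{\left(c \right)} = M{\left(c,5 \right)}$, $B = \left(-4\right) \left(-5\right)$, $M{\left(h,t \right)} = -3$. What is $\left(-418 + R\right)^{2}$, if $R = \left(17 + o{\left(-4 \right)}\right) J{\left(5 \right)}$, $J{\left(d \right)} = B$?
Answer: $19044$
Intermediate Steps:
$B = 20$
$J{\left(d \right)} = 20$
$o{\left(c \right)} = -3$
$R = 280$ ($R = \left(17 - 3\right) 20 = 14 \cdot 20 = 280$)
$\left(-418 + R\right)^{2} = \left(-418 + 280\right)^{2} = \left(-138\right)^{2} = 19044$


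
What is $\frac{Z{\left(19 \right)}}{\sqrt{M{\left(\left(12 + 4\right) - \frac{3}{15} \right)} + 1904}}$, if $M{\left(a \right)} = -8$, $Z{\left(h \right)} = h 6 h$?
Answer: $\frac{361 \sqrt{474}}{158} \approx 49.744$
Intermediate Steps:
$Z{\left(h \right)} = 6 h^{2}$ ($Z{\left(h \right)} = 6 h h = 6 h^{2}$)
$\frac{Z{\left(19 \right)}}{\sqrt{M{\left(\left(12 + 4\right) - \frac{3}{15} \right)} + 1904}} = \frac{6 \cdot 19^{2}}{\sqrt{-8 + 1904}} = \frac{6 \cdot 361}{\sqrt{1896}} = \frac{2166}{2 \sqrt{474}} = 2166 \frac{\sqrt{474}}{948} = \frac{361 \sqrt{474}}{158}$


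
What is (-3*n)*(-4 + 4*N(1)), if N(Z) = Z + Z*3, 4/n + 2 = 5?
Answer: -48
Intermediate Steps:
n = 4/3 (n = 4/(-2 + 5) = 4/3 ≈ 1.3333)
N(Z) = 4*Z (N(Z) = Z + 3*Z = 4*Z)
(-3*n)*(-4 + 4*N(1)) = (-3*4/3)*(-4 + 4*(4*1)) = -4*(-4 + 4*4) = -4*(-4 + 16) = -4*12 = -48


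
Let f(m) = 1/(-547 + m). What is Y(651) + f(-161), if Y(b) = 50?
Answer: 35399/708 ≈ 49.999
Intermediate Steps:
Y(651) + f(-161) = 50 + 1/(-547 - 161) = 50 + 1/(-708) = 50 - 1/708 = 35399/708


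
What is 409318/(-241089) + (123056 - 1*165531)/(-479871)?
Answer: -62059860901/38563873173 ≈ -1.6093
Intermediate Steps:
409318/(-241089) + (123056 - 1*165531)/(-479871) = 409318*(-1/241089) + (123056 - 165531)*(-1/479871) = -409318/241089 - 42475*(-1/479871) = -409318/241089 + 42475/479871 = -62059860901/38563873173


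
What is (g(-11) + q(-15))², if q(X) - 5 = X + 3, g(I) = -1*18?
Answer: 625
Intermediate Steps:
g(I) = -18
q(X) = 8 + X (q(X) = 5 + (X + 3) = 5 + (3 + X) = 8 + X)
(g(-11) + q(-15))² = (-18 + (8 - 15))² = (-18 - 7)² = (-25)² = 625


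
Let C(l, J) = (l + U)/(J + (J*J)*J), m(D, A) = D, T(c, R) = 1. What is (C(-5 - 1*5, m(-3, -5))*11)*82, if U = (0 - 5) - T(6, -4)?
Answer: 7216/15 ≈ 481.07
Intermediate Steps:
U = -6 (U = (0 - 5) - 1*1 = -5 - 1 = -6)
C(l, J) = (-6 + l)/(J + J**3) (C(l, J) = (l - 6)/(J + (J*J)*J) = (-6 + l)/(J + J**2*J) = (-6 + l)/(J + J**3))
(C(-5 - 1*5, m(-3, -5))*11)*82 = (((-6 + (-5 - 1*5))/(-3 + (-3)**3))*11)*82 = (((-6 + (-5 - 5))/(-3 - 27))*11)*82 = (((-6 - 10)/(-30))*11)*82 = (-1/30*(-16)*11)*82 = ((8/15)*11)*82 = (88/15)*82 = 7216/15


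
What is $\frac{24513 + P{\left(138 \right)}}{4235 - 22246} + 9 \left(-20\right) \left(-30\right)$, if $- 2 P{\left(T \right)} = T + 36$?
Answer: $\frac{97234974}{18011} \approx 5398.6$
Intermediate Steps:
$P{\left(T \right)} = -18 - \frac{T}{2}$ ($P{\left(T \right)} = - \frac{T + 36}{2} = - \frac{36 + T}{2} = -18 - \frac{T}{2}$)
$\frac{24513 + P{\left(138 \right)}}{4235 - 22246} + 9 \left(-20\right) \left(-30\right) = \frac{24513 - 87}{4235 - 22246} + 9 \left(-20\right) \left(-30\right) = \frac{24513 - 87}{-18011} - -5400 = \left(24513 - 87\right) \left(- \frac{1}{18011}\right) + 5400 = 24426 \left(- \frac{1}{18011}\right) + 5400 = - \frac{24426}{18011} + 5400 = \frac{97234974}{18011}$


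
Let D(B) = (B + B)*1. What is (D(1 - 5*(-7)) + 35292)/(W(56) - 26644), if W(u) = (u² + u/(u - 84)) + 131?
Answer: -11788/7793 ≈ -1.5126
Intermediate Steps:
W(u) = 131 + u² + u/(-84 + u) (W(u) = (u² + u/(-84 + u)) + 131 = 131 + u² + u/(-84 + u))
D(B) = 2*B (D(B) = (2*B)*1 = 2*B)
(D(1 - 5*(-7)) + 35292)/(W(56) - 26644) = (2*(1 - 5*(-7)) + 35292)/((-11004 + 56³ - 84*56² + 132*56)/(-84 + 56) - 26644) = (2*(1 + 35) + 35292)/((-11004 + 175616 - 84*3136 + 7392)/(-28) - 26644) = (2*36 + 35292)/(-(-11004 + 175616 - 263424 + 7392)/28 - 26644) = (72 + 35292)/(-1/28*(-91420) - 26644) = 35364/(3265 - 26644) = 35364/(-23379) = 35364*(-1/23379) = -11788/7793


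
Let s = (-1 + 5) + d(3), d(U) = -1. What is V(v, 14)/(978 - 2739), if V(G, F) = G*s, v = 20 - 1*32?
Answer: 12/587 ≈ 0.020443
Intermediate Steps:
s = 3 (s = (-1 + 5) - 1 = 4 - 1 = 3)
v = -12 (v = 20 - 32 = -12)
V(G, F) = 3*G (V(G, F) = G*3 = 3*G)
V(v, 14)/(978 - 2739) = (3*(-12))/(978 - 2739) = -36/(-1761) = -36*(-1/1761) = 12/587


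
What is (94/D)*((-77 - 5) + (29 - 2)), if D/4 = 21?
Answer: -2585/42 ≈ -61.548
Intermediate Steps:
D = 84 (D = 4*21 = 84)
(94/D)*((-77 - 5) + (29 - 2)) = (94/84)*((-77 - 5) + (29 - 2)) = (94*(1/84))*(-82 + 27) = (47/42)*(-55) = -2585/42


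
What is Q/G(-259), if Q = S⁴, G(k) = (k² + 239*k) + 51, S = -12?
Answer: 20736/5231 ≈ 3.9641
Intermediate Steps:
G(k) = 51 + k² + 239*k
Q = 20736 (Q = (-12)⁴ = 20736)
Q/G(-259) = 20736/(51 + (-259)² + 239*(-259)) = 20736/(51 + 67081 - 61901) = 20736/5231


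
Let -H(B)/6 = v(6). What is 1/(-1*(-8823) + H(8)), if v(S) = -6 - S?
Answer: 1/8895 ≈ 0.00011242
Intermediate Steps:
H(B) = 72 (H(B) = -6*(-6 - 1*6) = -6*(-6 - 6) = -6*(-12) = 72)
1/(-1*(-8823) + H(8)) = 1/(-1*(-8823) + 72) = 1/(8823 + 72) = 1/8895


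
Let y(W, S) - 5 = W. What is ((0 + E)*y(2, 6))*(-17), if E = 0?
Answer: 0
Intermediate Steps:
y(W, S) = 5 + W
((0 + E)*y(2, 6))*(-17) = ((0 + 0)*(5 + 2))*(-17) = (0*7)*(-17) = 0*(-17) = 0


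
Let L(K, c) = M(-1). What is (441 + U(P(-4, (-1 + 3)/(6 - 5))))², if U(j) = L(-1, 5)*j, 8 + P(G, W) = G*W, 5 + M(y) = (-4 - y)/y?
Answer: 223729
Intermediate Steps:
M(y) = -5 + (-4 - y)/y
L(K, c) = -2 (L(K, c) = -6 - 4/(-1) = -6 - 4*(-1) = -6 + 4 = -2)
P(G, W) = -8 + G*W
U(j) = -2*j
(441 + U(P(-4, (-1 + 3)/(6 - 5))))² = (441 - 2*(-8 - 4*(-1 + 3)/(6 - 5)))² = (441 - 2*(-8 - 8/1))² = (441 - 2*(-8 - 8))² = (441 - 2*(-16))² = (441 + 32)² = 473² = 223729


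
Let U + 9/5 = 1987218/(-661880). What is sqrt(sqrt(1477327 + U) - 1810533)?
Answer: sqrt(-49572974540039700 + 165470*sqrt(40449555843416065))/165470 ≈ 1345.1*I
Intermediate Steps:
U = -1589301/330940 (U = -9/5 + 1987218/(-661880) = -9/5 + 1987218*(-1/661880) = -9/5 - 993609/330940 = -1589301/330940 ≈ -4.8024)
sqrt(sqrt(1477327 + U) - 1810533) = sqrt(sqrt(1477327 - 1589301/330940) - 1810533) = sqrt(sqrt(488905008079/330940) - 1810533) = sqrt(sqrt(40449555843416065)/165470 - 1810533) = sqrt(-1810533 + sqrt(40449555843416065)/165470)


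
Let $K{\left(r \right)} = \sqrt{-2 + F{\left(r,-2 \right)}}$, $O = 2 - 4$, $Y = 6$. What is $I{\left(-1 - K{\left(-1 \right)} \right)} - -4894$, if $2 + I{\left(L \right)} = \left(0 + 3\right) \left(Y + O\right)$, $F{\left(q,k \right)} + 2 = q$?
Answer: $4904$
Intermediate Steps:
$F{\left(q,k \right)} = -2 + q$
$O = -2$ ($O = 2 - 4 = -2$)
$K{\left(r \right)} = \sqrt{-4 + r}$ ($K{\left(r \right)} = \sqrt{-2 + \left(-2 + r\right)} = \sqrt{-4 + r}$)
$I{\left(L \right)} = 10$ ($I{\left(L \right)} = -2 + \left(0 + 3\right) \left(6 - 2\right) = -2 + 3 \cdot 4 = -2 + 12 = 10$)
$I{\left(-1 - K{\left(-1 \right)} \right)} - -4894 = 10 - -4894 = 10 + 4894 = 4904$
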